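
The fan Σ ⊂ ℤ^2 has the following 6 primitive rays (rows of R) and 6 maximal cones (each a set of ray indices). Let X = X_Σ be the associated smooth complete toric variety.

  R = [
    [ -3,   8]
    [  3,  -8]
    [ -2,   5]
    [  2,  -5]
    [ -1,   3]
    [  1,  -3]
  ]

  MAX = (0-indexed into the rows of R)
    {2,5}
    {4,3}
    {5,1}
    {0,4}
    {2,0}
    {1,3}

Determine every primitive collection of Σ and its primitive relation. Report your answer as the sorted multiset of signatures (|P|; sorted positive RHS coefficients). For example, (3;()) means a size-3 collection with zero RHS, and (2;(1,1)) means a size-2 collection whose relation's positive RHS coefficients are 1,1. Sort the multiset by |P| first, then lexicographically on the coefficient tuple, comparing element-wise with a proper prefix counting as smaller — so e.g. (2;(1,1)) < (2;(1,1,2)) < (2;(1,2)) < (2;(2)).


Σ has 9 primitive collections:

  P={0,1}:  v_{0} + v_{1} = 0 ; sig = (2;())
  P={2,3}:  v_{2} + v_{3} = 0 ; sig = (2;())
  P={4,5}:  v_{4} + v_{5} = 0 ; sig = (2;())
  P={0,3}:  v_{0} + v_{3} = v_{4} ; sig = (2;(1))
  P={0,5}:  v_{0} + v_{5} = v_{2} ; sig = (2;(1))
  P={1,2}:  v_{1} + v_{2} = v_{5} ; sig = (2;(1))
  P={1,4}:  v_{1} + v_{4} = v_{3} ; sig = (2;(1))
  P={2,4}:  v_{2} + v_{4} = v_{0} ; sig = (2;(1))
  P={3,5}:  v_{3} + v_{5} = v_{1} ; sig = (2;(1))

Hence PRS(X_Σ) =
[(2;()), (2;()), (2;()), (2;(1)), (2;(1)), (2;(1)), (2;(1)), (2;(1)), (2;(1))]


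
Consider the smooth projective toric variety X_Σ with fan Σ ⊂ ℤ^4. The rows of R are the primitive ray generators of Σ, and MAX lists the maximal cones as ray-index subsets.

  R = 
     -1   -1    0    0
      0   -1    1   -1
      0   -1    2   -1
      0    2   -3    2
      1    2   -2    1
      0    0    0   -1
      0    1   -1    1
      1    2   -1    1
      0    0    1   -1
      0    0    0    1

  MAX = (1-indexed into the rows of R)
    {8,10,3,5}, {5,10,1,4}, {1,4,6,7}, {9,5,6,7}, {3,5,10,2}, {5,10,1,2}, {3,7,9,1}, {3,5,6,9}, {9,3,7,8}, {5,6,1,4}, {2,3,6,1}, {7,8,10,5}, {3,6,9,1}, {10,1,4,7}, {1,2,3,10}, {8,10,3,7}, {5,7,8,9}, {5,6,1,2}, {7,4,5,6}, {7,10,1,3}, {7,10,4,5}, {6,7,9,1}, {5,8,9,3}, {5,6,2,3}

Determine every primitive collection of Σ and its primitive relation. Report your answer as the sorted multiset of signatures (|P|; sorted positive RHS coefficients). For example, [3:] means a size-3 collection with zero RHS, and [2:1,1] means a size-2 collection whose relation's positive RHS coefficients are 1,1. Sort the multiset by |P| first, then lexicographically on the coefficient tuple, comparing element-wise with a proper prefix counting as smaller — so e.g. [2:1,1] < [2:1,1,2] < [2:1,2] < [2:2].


Δ(Σ) — 10 vertices, 16 min non-faces:

  P={2,7}:  v_{2} + v_{7} = 0 ; sig = [2:]
  P={6,10}:  v_{6} + v_{10} = 0 ; sig = [2:]
  P={1,8}:  v_{1} + v_{8} = v_{7} ; sig = [2:1]
  P={3,4}:  v_{3} + v_{4} = v_{7} ; sig = [2:1]
  P={2,4}:  v_{2} + v_{4} = v_{1} + v_{5} ; sig = [2:1,1]
  P={2,8}:  v_{2} + v_{8} = v_{3} + v_{5} ; sig = [2:1,1]
  P={2,9}:  v_{2} + v_{9} = v_{3} + v_{6} ; sig = [2:1,1]
  P={6,8}:  v_{6} + v_{8} = v_{5} + v_{9} ; sig = [2:1,1]
  P={9,10}:  v_{9} + v_{10} = v_{3} + v_{7} ; sig = [2:1,1]
  P={4,8}:  v_{4} + v_{8} = v_{5} + 2·v_{7} ; sig = [2:1,2]
  P={4,9}:  v_{4} + v_{9} = v_{6} + 2·v_{7} ; sig = [2:1,2]
  P={1,3,5}:  v_{1} + v_{3} + v_{5} = 0 ; sig = [3:]
  P={1,5,7}:  v_{1} + v_{5} + v_{7} = v_{4} ; sig = [3:1]
  P={3,5,7}:  v_{3} + v_{5} + v_{7} = v_{8} ; sig = [3:1]
  P={3,6,7}:  v_{3} + v_{6} + v_{7} = v_{9} ; sig = [3:1]
  P={1,5,9}:  v_{1} + v_{5} + v_{9} = v_{6} + v_{7} ; sig = [3:1,1]

Sorted signature multiset PRS(X):
{ [2:] ×2,  [2:1] ×2,  [2:1,1] ×5,  [2:1,2] ×2,  [3:],  [3:1] ×3,  [3:1,1] }


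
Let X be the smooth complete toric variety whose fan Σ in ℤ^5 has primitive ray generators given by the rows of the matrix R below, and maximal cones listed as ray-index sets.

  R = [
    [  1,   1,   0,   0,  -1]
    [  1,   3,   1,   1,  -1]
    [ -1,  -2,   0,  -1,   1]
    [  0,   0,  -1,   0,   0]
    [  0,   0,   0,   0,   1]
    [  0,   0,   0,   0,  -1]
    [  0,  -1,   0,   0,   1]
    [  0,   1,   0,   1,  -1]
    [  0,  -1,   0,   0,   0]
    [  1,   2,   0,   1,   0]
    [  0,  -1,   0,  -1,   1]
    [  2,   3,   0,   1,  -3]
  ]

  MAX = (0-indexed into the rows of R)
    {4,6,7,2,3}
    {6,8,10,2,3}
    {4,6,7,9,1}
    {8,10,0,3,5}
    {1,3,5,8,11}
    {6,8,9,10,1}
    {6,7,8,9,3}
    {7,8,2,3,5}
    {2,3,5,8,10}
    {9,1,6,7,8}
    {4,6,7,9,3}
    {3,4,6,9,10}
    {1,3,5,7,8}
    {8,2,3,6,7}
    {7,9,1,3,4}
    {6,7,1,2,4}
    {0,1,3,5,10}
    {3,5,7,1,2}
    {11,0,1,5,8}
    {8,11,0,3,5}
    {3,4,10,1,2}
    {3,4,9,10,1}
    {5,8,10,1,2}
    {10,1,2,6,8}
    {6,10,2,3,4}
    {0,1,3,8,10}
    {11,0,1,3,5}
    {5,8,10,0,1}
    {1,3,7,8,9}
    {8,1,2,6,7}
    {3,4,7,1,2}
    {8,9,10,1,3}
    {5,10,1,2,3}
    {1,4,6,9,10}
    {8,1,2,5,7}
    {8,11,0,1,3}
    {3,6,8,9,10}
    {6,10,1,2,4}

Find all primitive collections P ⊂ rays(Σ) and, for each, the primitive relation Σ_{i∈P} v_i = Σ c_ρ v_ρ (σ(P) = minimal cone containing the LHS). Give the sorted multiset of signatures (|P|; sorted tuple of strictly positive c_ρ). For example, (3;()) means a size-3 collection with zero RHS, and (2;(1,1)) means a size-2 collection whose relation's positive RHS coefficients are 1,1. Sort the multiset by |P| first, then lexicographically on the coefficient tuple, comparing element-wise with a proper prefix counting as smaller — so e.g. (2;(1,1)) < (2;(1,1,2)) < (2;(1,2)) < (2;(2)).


Minimal non-faces — 21 found among 12 rays, 38 max cones:

  P={4,5}:  v_{4} + v_{5} = 0  →  sig = (2;())
  P={7,10}:  v_{7} + v_{10} = 0  →  sig = (2;())
  P={2,9}:  v_{2} + v_{9} = v_{4}  →  sig = (2;(1))
  P={4,8}:  v_{4} + v_{8} = v_{6}  →  sig = (2;(1))
  P={5,6}:  v_{5} + v_{6} = v_{8}  →  sig = (2;(1))
  P={0,2}:  v_{0} + v_{2} = v_{5} + v_{10}  →  sig = (2;(1,1))
  P={2,11}:  v_{2} + v_{11} = v_{0} + v_{5}  →  sig = (2;(1,1))
  P={5,9}:  v_{5} + v_{9} = v_{1} + v_{3} + v_{8}  →  sig = (2;(1,1,1))
  P={0,4}:  v_{0} + v_{4} = v_{1} + v_{3} + v_{8} + v_{10}  →  sig = (2;(1,1,1,1))
  P={0,7}:  v_{0} + v_{7} = v_{1} + v_{3} + v_{5} + v_{8}  →  sig = (2;(1,1,1,1))
  P={4,11}:  v_{4} + v_{11} = v_{0} + v_{1} + v_{3} + v_{8}  →  sig = (2;(1,1,1,1))
  P={0,6}:  v_{0} + v_{6} = v_{1} + v_{3} + 2·v_{8} + v_{10}  →  sig = (2;(1,1,1,2))
  P={6,11}:  v_{6} + v_{11} = v_{0} + v_{1} + v_{3} + 2·v_{8}  →  sig = (2;(1,1,1,2))
  P={0,9}:  v_{0} + v_{9} = 2·v_{1} + 2·v_{3} + 2·v_{8} + v_{10}  →  sig = (2;(1,2,2,2))
  P={9,11}:  v_{9} + v_{11} = v_{0} + 2·v_{1} + 2·v_{3} + 2·v_{8}  →  sig = (2;(1,2,2,2))
  P={10,11}:  v_{10} + v_{11} = 2·v_{0}  →  sig = (2;(2))
  P={7,11}:  v_{7} + v_{11} = 2·v_{1} + 2·v_{3} + 2·v_{5} + 2·v_{8}  →  sig = (2;(2,2,2,2))
  P={1,3,6}:  v_{1} + v_{3} + v_{6} = v_{9}  →  sig = (3;(1))
  P={1,2,3,8}:  v_{1} + v_{2} + v_{3} + v_{8} = 0  →  sig = (4;())
  P={0,1,3,5,8}:  v_{0} + v_{1} + v_{3} + v_{5} + v_{8} = v_{11}  →  sig = (5;(1))
  P={1,3,5,8,10}:  v_{1} + v_{3} + v_{5} + v_{8} + v_{10} = v_{0}  →  sig = (5;(1))

Signatures (|P|; sorted positive RHS coefficients), sorted:
[(2;()), (2;()), (2;(1)), (2;(1)), (2;(1)), (2;(1,1)), (2;(1,1)), (2;(1,1,1)), (2;(1,1,1,1)), (2;(1,1,1,1)), (2;(1,1,1,1)), (2;(1,1,1,2)), (2;(1,1,1,2)), (2;(1,2,2,2)), (2;(1,2,2,2)), (2;(2)), (2;(2,2,2,2)), (3;(1)), (4;()), (5;(1)), (5;(1))]


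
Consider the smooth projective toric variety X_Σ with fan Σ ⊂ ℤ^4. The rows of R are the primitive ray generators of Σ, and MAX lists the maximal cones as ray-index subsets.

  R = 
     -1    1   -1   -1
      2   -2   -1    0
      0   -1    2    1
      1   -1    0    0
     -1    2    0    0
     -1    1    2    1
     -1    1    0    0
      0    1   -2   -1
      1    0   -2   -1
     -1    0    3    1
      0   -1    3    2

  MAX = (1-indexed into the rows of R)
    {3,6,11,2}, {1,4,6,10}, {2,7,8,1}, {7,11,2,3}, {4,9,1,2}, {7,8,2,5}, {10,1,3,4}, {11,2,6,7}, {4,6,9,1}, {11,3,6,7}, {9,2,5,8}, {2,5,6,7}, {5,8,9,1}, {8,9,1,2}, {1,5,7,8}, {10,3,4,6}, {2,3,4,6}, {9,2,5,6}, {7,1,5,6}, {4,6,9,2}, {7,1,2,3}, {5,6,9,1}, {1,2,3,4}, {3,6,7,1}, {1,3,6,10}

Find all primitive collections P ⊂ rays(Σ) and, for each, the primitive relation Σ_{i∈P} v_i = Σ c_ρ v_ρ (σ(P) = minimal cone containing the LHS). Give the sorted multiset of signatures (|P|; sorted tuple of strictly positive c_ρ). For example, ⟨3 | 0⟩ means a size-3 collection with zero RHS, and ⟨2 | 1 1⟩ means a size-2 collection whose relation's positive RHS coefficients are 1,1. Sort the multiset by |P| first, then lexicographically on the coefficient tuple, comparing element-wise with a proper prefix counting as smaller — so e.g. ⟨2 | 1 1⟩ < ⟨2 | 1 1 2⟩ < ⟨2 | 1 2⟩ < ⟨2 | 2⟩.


Δ(Σ) — 11 vertices, 23 min non-faces:

  {3,8}:  v_{3} + v_{8} = 0  so sig = ⟨2 | 0⟩
  {4,7}:  v_{4} + v_{7} = 0  so sig = ⟨2 | 0⟩
  {3,5}:  v_{3} + v_{5} = v_{6}  so sig = ⟨2 | 1⟩
  {3,9}:  v_{3} + v_{9} = v_{4}  so sig = ⟨2 | 1⟩
  {4,8}:  v_{4} + v_{8} = v_{9}  so sig = ⟨2 | 1⟩
  {6,8}:  v_{6} + v_{8} = v_{5}  so sig = ⟨2 | 1⟩
  {7,9}:  v_{7} + v_{9} = v_{8}  so sig = ⟨2 | 1⟩
  {1,11}:  v_{1} + v_{11} = v_{3} + v_{7}  so sig = ⟨2 | 1 1⟩
  {2,10}:  v_{2} + v_{10} = v_{3} + v_{4}  so sig = ⟨2 | 1 1⟩
  {4,5}:  v_{4} + v_{5} = v_{6} + v_{9}  so sig = ⟨2 | 1 1⟩
  {9,11}:  v_{9} + v_{11} = v_{2} + v_{6}  so sig = ⟨2 | 1 1⟩
  {4,11}:  v_{4} + v_{11} = v_{2} + v_{3} + v_{6}  so sig = ⟨2 | 1 1 1⟩
  {7,10}:  v_{7} + v_{10} = v_{1} + v_{3} + v_{6}  so sig = ⟨2 | 1 1 1⟩
  {8,10}:  v_{8} + v_{10} = v_{1} + v_{4} + v_{6}  so sig = ⟨2 | 1 1 1⟩
  {8,11}:  v_{8} + v_{11} = v_{2} + v_{6} + v_{7}  so sig = ⟨2 | 1 1 1⟩
  {5,10}:  v_{5} + v_{10} = v_{1} + v_{4} + 2·v_{6}  so sig = ⟨2 | 1 1 2⟩
  {5,11}:  v_{5} + v_{11} = v_{2} + 2·v_{6} + v_{7}  so sig = ⟨2 | 1 1 2⟩
  {9,10}:  v_{9} + v_{10} = v_{1} + 2·v_{4} + v_{6}  so sig = ⟨2 | 1 1 2⟩
  {10,11}:  v_{10} + v_{11} = 2·v_{3} + v_{6}  so sig = ⟨2 | 1 2⟩
  {1,2,6}:  v_{1} + v_{2} + v_{6} = 0  so sig = ⟨3 | 0⟩
  {1,2,5}:  v_{1} + v_{2} + v_{5} = v_{8}  so sig = ⟨3 | 1⟩
  {1,3,4,6}:  v_{1} + v_{3} + v_{4} + v_{6} = v_{10}  so sig = ⟨4 | 1⟩
  {2,3,6,7}:  v_{2} + v_{3} + v_{6} + v_{7} = v_{11}  so sig = ⟨4 | 1⟩

Signatures (|P|; sorted positive RHS coefficients), sorted:
{ ⟨2 | 0⟩ ×2,  ⟨2 | 1⟩ ×5,  ⟨2 | 1 1⟩ ×4,  ⟨2 | 1 1 1⟩ ×4,  ⟨2 | 1 1 2⟩ ×3,  ⟨2 | 1 2⟩,  ⟨3 | 0⟩,  ⟨3 | 1⟩,  ⟨4 | 1⟩ ×2 }


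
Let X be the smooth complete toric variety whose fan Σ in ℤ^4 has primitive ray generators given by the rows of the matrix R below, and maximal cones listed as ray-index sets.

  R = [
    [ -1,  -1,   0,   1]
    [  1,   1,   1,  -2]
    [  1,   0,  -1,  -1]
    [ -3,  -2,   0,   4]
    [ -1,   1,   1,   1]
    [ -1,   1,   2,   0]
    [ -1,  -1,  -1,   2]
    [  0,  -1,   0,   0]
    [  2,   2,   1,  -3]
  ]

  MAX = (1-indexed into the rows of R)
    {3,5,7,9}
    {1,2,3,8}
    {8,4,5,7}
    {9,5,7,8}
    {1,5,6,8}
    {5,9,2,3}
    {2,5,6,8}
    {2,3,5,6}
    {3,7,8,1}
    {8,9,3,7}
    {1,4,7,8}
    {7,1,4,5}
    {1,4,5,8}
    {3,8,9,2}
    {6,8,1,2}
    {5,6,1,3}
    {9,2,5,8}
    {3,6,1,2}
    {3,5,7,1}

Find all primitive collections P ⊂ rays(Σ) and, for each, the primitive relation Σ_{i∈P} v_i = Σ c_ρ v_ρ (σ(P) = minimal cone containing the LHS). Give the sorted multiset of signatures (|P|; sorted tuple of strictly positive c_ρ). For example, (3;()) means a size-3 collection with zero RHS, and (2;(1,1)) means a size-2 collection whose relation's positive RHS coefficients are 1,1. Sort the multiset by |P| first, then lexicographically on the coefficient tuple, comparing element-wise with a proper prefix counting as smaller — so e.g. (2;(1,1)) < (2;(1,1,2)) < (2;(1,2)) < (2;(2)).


Σ has 12 primitive collections:

  • {2,7}:  v_{2} + v_{7} = 0  →  sig = (2;())
  • {1,9}:  v_{1} + v_{9} = v_{2}  →  sig = (2;(1))
  • {3,4}:  v_{3} + v_{4} = v_{1} + v_{7}  →  sig = (2;(1,1))
  • {4,9}:  v_{4} + v_{9} = v_{5} + v_{8}  →  sig = (2;(1,1))
  • {6,7}:  v_{6} + v_{7} = v_{1} + v_{5}  →  sig = (2;(1,1))
  • {2,4}:  v_{2} + v_{4} = v_{1} + v_{5} + v_{8}  →  sig = (2;(1,1,1))
  • {6,9}:  v_{6} + v_{9} = 2·v_{2} + v_{5}  →  sig = (2;(1,2))
  • {4,6}:  v_{4} + v_{6} = 2·v_{1} + 2·v_{5} + v_{8}  →  sig = (2;(1,2,2))
  • {3,5,8}:  v_{3} + v_{5} + v_{8} = 0  →  sig = (3;())
  • {1,2,5}:  v_{1} + v_{2} + v_{5} = v_{6}  →  sig = (3;(1))
  • {3,6,8}:  v_{3} + v_{6} + v_{8} = v_{1} + v_{2}  →  sig = (3;(1,1))
  • {1,5,7,8}:  v_{1} + v_{5} + v_{7} + v_{8} = v_{4}  →  sig = (4;(1))

Signatures (|P|; sorted positive RHS coefficients), sorted:
    |P|=2: 8 collections, coeffs (), (1), (1,1), (1,1), (1,1), (1,1,1), (1,2), (1,2,2)
    |P|=3: 3 collections, coeffs (), (1), (1,1)
    |P|=4: 1 collection, coeffs (1)


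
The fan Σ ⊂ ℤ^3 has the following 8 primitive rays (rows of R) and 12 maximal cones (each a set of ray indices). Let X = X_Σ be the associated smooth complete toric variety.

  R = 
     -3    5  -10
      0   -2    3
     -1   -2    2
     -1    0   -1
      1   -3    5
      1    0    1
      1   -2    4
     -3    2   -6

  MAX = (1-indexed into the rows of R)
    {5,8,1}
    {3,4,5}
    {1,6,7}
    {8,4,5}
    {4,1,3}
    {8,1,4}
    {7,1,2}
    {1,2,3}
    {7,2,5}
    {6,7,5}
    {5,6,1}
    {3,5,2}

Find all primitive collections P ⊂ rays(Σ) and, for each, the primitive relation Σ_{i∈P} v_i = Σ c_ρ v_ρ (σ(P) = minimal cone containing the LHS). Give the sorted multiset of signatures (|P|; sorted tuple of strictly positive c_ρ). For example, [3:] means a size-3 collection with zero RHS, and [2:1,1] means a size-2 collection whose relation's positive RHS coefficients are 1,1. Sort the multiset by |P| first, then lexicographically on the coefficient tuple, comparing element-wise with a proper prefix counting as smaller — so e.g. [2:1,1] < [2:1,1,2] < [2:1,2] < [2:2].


Minimal non-faces — 14 found among 8 rays, 12 max cones:

  {4,6}:  v_{4} + v_{6} = 0 ; sig = [2:]
  {2,4}:  v_{2} + v_{4} = v_{3} ; sig = [2:1]
  {2,6}:  v_{2} + v_{6} = v_{7} ; sig = [2:1]
  {3,6}:  v_{3} + v_{6} = v_{2} ; sig = [2:1]
  {4,7}:  v_{4} + v_{7} = v_{2} ; sig = [2:1]
  {6,8}:  v_{6} + v_{8} = v_{1} + v_{5} ; sig = [2:1,1]
  {3,7}:  v_{3} + v_{7} = 2·v_{2} ; sig = [2:2]
  {7,8}:  v_{7} + v_{8} = 2·v_{4} ; sig = [2:2]
  {2,8}:  v_{2} + v_{8} = 3·v_{4} ; sig = [2:3]
  {3,8}:  v_{3} + v_{8} = 4·v_{4} ; sig = [2:4]
  {1,4,5}:  v_{1} + v_{4} + v_{5} = v_{8} ; sig = [3:1]
  {1,5,7}:  v_{1} + v_{5} + v_{7} = v_{4} ; sig = [3:1]
  {1,2,5}:  v_{1} + v_{2} + v_{5} = 2·v_{4} ; sig = [3:2]
  {1,3,5}:  v_{1} + v_{3} + v_{5} = 3·v_{4} ; sig = [3:3]

Signatures (|P|; sorted positive RHS coefficients), sorted:
    |P|=2: 10 collections, coeffs (), (1), (1), (1), (1), (1,1), (2), (2), (3), (4)
    |P|=3: 4 collections, coeffs (1), (1), (2), (3)


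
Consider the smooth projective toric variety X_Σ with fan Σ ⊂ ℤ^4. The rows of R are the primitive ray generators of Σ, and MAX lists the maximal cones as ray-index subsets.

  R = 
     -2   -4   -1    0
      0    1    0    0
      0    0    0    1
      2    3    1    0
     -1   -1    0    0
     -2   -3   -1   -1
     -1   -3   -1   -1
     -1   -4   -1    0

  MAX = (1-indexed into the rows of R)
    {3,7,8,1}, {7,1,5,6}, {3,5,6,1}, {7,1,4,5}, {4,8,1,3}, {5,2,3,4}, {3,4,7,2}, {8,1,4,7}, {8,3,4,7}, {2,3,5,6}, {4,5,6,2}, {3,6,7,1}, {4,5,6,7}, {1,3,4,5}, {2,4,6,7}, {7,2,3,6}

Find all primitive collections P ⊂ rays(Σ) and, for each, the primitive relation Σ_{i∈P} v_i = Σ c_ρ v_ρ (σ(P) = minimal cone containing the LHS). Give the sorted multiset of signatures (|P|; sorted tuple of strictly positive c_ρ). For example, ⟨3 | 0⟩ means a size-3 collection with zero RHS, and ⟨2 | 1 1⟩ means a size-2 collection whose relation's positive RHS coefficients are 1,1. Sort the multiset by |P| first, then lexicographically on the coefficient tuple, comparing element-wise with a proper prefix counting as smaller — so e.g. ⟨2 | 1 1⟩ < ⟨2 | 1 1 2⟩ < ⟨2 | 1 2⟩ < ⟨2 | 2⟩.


|primitive collections| = 9. Relations:

  P = {1,2}:  v_{1} + v_{2} = v_{3} + v_{6}  ⇒ sig = ⟨2 | 1 1⟩
  P = {2,8}:  v_{2} + v_{8} = v_{3} + v_{7}  ⇒ sig = ⟨2 | 1 1⟩
  P = {6,8}:  v_{6} + v_{8} = v_{1} + v_{7}  ⇒ sig = ⟨2 | 1 1⟩
  P = {5,8}:  v_{5} + v_{8} = 2·v_{1} + v_{4}  ⇒ sig = ⟨2 | 1 2⟩
  P = {3,4,6}:  v_{3} + v_{4} + v_{6} = 0  ⇒ sig = ⟨3 | 0⟩
  P = {2,5,7}:  v_{2} + v_{5} + v_{7} = v_{6}  ⇒ sig = ⟨3 | 1⟩
  P = {3,5,7}:  v_{3} + v_{5} + v_{7} = v_{1}  ⇒ sig = ⟨3 | 1⟩
  P = {1,4,6}:  v_{1} + v_{4} + v_{6} = v_{5} + v_{7}  ⇒ sig = ⟨3 | 1 1⟩
  P = {1,3,4,7}:  v_{1} + v_{3} + v_{4} + v_{7} = v_{8}  ⇒ sig = ⟨4 | 1⟩

so the primitive-relation signature multiset is
[⟨2 | 1 1⟩, ⟨2 | 1 1⟩, ⟨2 | 1 1⟩, ⟨2 | 1 2⟩, ⟨3 | 0⟩, ⟨3 | 1⟩, ⟨3 | 1⟩, ⟨3 | 1 1⟩, ⟨4 | 1⟩]


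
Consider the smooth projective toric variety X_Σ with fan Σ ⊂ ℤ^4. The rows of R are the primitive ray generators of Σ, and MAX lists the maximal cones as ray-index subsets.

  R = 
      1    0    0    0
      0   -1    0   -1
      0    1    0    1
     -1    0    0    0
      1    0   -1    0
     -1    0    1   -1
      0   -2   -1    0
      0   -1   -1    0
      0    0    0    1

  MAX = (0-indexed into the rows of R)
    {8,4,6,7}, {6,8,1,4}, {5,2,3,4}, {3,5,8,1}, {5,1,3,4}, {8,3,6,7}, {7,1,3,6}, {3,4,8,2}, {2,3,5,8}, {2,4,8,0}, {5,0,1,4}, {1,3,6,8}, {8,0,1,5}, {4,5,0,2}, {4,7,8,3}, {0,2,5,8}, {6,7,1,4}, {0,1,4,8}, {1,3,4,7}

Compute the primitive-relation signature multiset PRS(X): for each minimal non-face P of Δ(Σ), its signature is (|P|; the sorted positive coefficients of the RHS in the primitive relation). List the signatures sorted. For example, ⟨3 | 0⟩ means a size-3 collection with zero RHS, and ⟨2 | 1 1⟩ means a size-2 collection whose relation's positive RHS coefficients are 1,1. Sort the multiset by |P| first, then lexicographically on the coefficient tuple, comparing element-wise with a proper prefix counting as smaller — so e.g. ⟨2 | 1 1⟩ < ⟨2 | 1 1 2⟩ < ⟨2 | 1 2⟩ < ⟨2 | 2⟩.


12 minimal non-faces of Δ(Σ) (on 9 rays):

  • {0,3}:  v_{0} + v_{3} = 0  ⟹  sig = ⟨2 | 0⟩
  • {1,2}:  v_{1} + v_{2} = 0  ⟹  sig = ⟨2 | 0⟩
  • {2,6}:  v_{2} + v_{6} = v_{7} + v_{8}  ⟹  sig = ⟨2 | 1 1⟩
  • {5,7}:  v_{5} + v_{7} = v_{1} + v_{3}  ⟹  sig = ⟨2 | 1 1⟩
  • {0,7}:  v_{0} + v_{7} = v_{1} + v_{4} + v_{8}  ⟹  sig = ⟨2 | 1 1 1⟩
  • {2,7}:  v_{2} + v_{7} = v_{3} + v_{4} + v_{8}  ⟹  sig = ⟨2 | 1 1 1⟩
  • {5,6}:  v_{5} + v_{6} = 2·v_{1} + v_{3} + v_{8}  ⟹  sig = ⟨2 | 1 1 2⟩
  • {0,6}:  v_{0} + v_{6} = 2·v_{1} + v_{4} + 2·v_{8}  ⟹  sig = ⟨2 | 1 2 2⟩
  • {4,5,8}:  v_{4} + v_{5} + v_{8} = 0  ⟹  sig = ⟨3 | 0⟩
  • {1,7,8}:  v_{1} + v_{7} + v_{8} = v_{6}  ⟹  sig = ⟨3 | 1⟩
  • {3,4,6}:  v_{3} + v_{4} + v_{6} = 2·v_{7}  ⟹  sig = ⟨3 | 2⟩
  • {1,3,4,8}:  v_{1} + v_{3} + v_{4} + v_{8} = v_{7}  ⟹  sig = ⟨4 | 1⟩

so the primitive-relation signature multiset is
[⟨2 | 0⟩, ⟨2 | 0⟩, ⟨2 | 1 1⟩, ⟨2 | 1 1⟩, ⟨2 | 1 1 1⟩, ⟨2 | 1 1 1⟩, ⟨2 | 1 1 2⟩, ⟨2 | 1 2 2⟩, ⟨3 | 0⟩, ⟨3 | 1⟩, ⟨3 | 2⟩, ⟨4 | 1⟩]


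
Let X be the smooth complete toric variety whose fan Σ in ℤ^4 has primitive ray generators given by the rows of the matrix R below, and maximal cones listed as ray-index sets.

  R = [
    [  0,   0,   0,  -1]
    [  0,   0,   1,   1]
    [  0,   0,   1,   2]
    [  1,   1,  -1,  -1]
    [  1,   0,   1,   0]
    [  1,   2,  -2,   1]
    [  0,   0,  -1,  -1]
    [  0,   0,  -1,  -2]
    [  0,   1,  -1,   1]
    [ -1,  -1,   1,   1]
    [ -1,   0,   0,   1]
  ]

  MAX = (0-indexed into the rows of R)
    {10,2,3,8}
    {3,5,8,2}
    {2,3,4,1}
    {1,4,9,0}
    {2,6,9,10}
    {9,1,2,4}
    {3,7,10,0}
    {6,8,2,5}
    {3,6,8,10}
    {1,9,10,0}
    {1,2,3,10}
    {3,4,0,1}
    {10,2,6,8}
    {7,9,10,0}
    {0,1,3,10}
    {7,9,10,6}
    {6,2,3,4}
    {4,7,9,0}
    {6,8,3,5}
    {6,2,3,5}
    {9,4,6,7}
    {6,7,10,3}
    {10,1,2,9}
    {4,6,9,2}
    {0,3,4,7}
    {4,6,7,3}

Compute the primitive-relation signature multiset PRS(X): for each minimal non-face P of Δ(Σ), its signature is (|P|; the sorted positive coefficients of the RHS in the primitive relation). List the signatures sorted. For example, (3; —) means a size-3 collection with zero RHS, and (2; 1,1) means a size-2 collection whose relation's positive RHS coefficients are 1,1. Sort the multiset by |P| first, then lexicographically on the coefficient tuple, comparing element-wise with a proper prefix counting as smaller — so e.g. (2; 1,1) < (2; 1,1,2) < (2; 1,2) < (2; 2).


|primitive collections| = 20. Relations:

  P={1,6}:  v_{1} + v_{6} = 0  ⟹  sig = (2; —)
  P={2,7}:  v_{2} + v_{7} = 0  ⟹  sig = (2; —)
  P={3,9}:  v_{3} + v_{9} = 0  ⟹  sig = (2; —)
  P={0,2}:  v_{0} + v_{2} = v_{1}  ⟹  sig = (2; 1)
  P={0,6}:  v_{0} + v_{6} = v_{7}  ⟹  sig = (2; 1)
  P={1,7}:  v_{1} + v_{7} = v_{0}  ⟹  sig = (2; 1)
  P={4,10}:  v_{4} + v_{10} = v_{1}  ⟹  sig = (2; 1)
  P={0,5}:  v_{0} + v_{5} = v_{3} + v_{8}  ⟹  sig = (2; 1,1)
  P={0,8}:  v_{0} + v_{8} = v_{3} + v_{10}  ⟹  sig = (2; 1,1)
  P={4,8}:  v_{4} + v_{8} = v_{2} + v_{3}  ⟹  sig = (2; 1,1)
  P={1,5}:  v_{1} + v_{5} = v_{2} + v_{3} + v_{8}  ⟹  sig = (2; 1,1,1)
  P={1,8}:  v_{1} + v_{8} = v_{2} + v_{3} + v_{10}  ⟹  sig = (2; 1,1,1)
  P={5,7}:  v_{5} + v_{7} = v_{3} + v_{6} + v_{8}  ⟹  sig = (2; 1,1,1)
  P={5,9}:  v_{5} + v_{9} = v_{2} + v_{6} + v_{8}  ⟹  sig = (2; 1,1,1)
  P={7,8}:  v_{7} + v_{8} = v_{3} + v_{6} + v_{10}  ⟹  sig = (2; 1,1,1)
  P={8,9}:  v_{8} + v_{9} = v_{2} + v_{6} + v_{10}  ⟹  sig = (2; 1,1,1)
  P={4,5}:  v_{4} + v_{5} = 2·v_{2} + 2·v_{3} + v_{6}  ⟹  sig = (2; 1,2,2)
  P={5,10}:  v_{5} + v_{10} = 2·v_{8}  ⟹  sig = (2; 2)
  P={2,3,6,8}:  v_{2} + v_{3} + v_{6} + v_{8} = v_{5}  ⟹  sig = (4; 1)
  P={2,3,6,10}:  v_{2} + v_{3} + v_{6} + v_{10} = v_{8}  ⟹  sig = (4; 1)

so the primitive-relation signature multiset is
[(2; —), (2; —), (2; —), (2; 1), (2; 1), (2; 1), (2; 1), (2; 1,1), (2; 1,1), (2; 1,1), (2; 1,1,1), (2; 1,1,1), (2; 1,1,1), (2; 1,1,1), (2; 1,1,1), (2; 1,1,1), (2; 1,2,2), (2; 2), (4; 1), (4; 1)]


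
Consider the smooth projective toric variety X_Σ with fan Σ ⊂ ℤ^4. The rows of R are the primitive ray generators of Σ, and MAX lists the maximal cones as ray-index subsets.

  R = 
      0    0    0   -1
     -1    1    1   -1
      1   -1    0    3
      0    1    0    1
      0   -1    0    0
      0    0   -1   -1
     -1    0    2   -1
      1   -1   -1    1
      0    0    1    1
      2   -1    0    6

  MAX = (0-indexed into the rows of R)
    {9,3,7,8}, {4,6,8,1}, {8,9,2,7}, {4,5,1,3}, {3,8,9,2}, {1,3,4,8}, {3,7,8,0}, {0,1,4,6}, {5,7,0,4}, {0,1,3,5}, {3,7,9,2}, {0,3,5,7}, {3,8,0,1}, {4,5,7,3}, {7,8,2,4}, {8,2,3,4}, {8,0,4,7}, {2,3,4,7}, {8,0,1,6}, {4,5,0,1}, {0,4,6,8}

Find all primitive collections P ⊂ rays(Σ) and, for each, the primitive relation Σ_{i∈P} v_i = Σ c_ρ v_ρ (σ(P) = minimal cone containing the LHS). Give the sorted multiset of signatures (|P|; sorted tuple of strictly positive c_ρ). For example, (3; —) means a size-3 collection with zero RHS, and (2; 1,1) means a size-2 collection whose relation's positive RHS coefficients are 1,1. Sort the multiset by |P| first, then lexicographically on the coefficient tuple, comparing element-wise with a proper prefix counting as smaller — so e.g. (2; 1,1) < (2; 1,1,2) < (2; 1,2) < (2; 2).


Minimal non-faces — 18 found among 10 rays, 21 max cones:

  {1,7}:  v_{1} + v_{7} = 0  ⟹  sig = (2; —)
  {5,8}:  v_{5} + v_{8} = 0  ⟹  sig = (2; —)
  {0,2}:  v_{0} + v_{2} = v_{7} + v_{8}  ⟹  sig = (2; 1,1)
  {3,6}:  v_{3} + v_{6} = v_{1} + v_{8}  ⟹  sig = (2; 1,1)
  {1,2}:  v_{1} + v_{2} = v_{3} + v_{4} + v_{8}  ⟹  sig = (2; 1,1,1)
  {1,9}:  v_{1} + v_{9} = v_{2} + v_{3} + v_{8}  ⟹  sig = (2; 1,1,1)
  {2,5}:  v_{2} + v_{5} = v_{3} + v_{4} + v_{7}  ⟹  sig = (2; 1,1,1)
  {5,6}:  v_{5} + v_{6} = v_{0} + v_{1} + v_{4}  ⟹  sig = (2; 1,1,1)
  {5,9}:  v_{5} + v_{9} = v_{2} + v_{3} + v_{7}  ⟹  sig = (2; 1,1,1)
  {6,7}:  v_{6} + v_{7} = v_{0} + v_{4} + v_{8}  ⟹  sig = (2; 1,1,1)
  {2,6}:  v_{2} + v_{6} = v_{4} + 2·v_{8}  ⟹  sig = (2; 1,2)
  {6,9}:  v_{6} + v_{9} = v_{2} + 2·v_{8}  ⟹  sig = (2; 1,2)
  {0,9}:  v_{0} + v_{9} = v_{3} + 2·v_{7} + 2·v_{8}  ⟹  sig = (2; 1,2,2)
  {4,9}:  v_{4} + v_{9} = 2·v_{2}  ⟹  sig = (2; 2)
  {0,3,4}:  v_{0} + v_{3} + v_{4} = 0  ⟹  sig = (3; —)
  {0,1,4,8}:  v_{0} + v_{1} + v_{4} + v_{8} = v_{6}  ⟹  sig = (4; 1)
  {2,3,7,8}:  v_{2} + v_{3} + v_{7} + v_{8} = v_{9}  ⟹  sig = (4; 1)
  {3,4,7,8}:  v_{3} + v_{4} + v_{7} + v_{8} = v_{2}  ⟹  sig = (4; 1)

Signatures (|P|; sorted positive RHS coefficients), sorted:
    (2; —)
    (2; —)
    (2; 1,1)
    (2; 1,1)
    (2; 1,1,1)
    (2; 1,1,1)
    (2; 1,1,1)
    (2; 1,1,1)
    (2; 1,1,1)
    (2; 1,1,1)
    (2; 1,2)
    (2; 1,2)
    (2; 1,2,2)
    (2; 2)
    (3; —)
    (4; 1)
    (4; 1)
    (4; 1)


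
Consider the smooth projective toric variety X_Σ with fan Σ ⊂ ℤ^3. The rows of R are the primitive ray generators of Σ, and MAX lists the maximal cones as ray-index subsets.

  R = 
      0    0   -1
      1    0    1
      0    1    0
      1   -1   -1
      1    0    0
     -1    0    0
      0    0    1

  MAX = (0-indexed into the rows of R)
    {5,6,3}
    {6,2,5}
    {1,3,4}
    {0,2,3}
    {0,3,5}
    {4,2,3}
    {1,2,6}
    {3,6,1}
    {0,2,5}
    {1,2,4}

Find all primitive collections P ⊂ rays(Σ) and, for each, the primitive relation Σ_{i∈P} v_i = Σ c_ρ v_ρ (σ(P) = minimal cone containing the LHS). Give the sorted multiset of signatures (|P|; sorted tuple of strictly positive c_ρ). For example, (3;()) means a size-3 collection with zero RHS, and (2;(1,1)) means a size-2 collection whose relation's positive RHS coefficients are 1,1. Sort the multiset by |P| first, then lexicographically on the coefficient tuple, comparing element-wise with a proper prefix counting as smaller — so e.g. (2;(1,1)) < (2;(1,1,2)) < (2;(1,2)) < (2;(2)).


Minimal non-faces — 9 found among 7 rays, 10 max cones:

  P = {0,6}:  v_{0} + v_{6} = 0  →  sig = (2;())
  P = {4,5}:  v_{4} + v_{5} = 0  →  sig = (2;())
  P = {0,1}:  v_{0} + v_{1} = v_{4}  →  sig = (2;(1))
  P = {1,5}:  v_{1} + v_{5} = v_{6}  →  sig = (2;(1))
  P = {4,6}:  v_{4} + v_{6} = v_{1}  →  sig = (2;(1))
  P = {0,4}:  v_{0} + v_{4} = v_{2} + v_{3}  →  sig = (2;(1,1))
  P = {2,3,5}:  v_{2} + v_{3} + v_{5} = v_{0}  →  sig = (3;(1))
  P = {2,3,6}:  v_{2} + v_{3} + v_{6} = v_{4}  →  sig = (3;(1))
  P = {1,2,3}:  v_{1} + v_{2} + v_{3} = 2·v_{4}  →  sig = (3;(2))

so the primitive-relation signature multiset is
    (2;())
    (2;())
    (2;(1))
    (2;(1))
    (2;(1))
    (2;(1,1))
    (3;(1))
    (3;(1))
    (3;(2))


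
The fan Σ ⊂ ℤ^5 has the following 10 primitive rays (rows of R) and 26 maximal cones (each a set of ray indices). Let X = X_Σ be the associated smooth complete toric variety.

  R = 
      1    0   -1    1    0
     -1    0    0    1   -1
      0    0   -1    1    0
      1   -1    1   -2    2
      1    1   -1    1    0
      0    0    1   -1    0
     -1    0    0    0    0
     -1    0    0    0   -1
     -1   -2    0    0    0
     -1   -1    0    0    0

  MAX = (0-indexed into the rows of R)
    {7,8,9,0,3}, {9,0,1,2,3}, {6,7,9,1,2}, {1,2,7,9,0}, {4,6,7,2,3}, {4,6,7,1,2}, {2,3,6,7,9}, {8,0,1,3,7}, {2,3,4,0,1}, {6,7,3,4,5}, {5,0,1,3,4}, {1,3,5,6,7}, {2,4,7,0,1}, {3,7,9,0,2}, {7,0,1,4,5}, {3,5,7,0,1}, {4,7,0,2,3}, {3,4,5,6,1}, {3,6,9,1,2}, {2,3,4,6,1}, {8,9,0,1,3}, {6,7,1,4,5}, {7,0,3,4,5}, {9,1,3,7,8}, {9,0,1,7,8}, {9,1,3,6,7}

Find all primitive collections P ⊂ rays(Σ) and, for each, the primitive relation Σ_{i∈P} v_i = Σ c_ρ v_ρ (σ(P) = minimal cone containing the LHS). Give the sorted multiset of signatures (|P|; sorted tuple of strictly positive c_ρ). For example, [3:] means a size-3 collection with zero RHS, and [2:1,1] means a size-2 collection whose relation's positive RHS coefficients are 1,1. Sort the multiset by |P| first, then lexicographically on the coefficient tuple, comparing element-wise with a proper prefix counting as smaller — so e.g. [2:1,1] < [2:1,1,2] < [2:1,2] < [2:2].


Minimal non-faces — 11 found among 10 rays, 26 max cones:

  {2,5}:  v_{2} + v_{5} = 0  ⟹  sig = [2:]
  {0,6}:  v_{0} + v_{6} = v_{2}  ⟹  sig = [2:1]
  {4,9}:  v_{4} + v_{9} = v_{2}  ⟹  sig = [2:1]
  {4,8}:  v_{4} + v_{8} = v_{0} + v_{9}  ⟹  sig = [2:1,1]
  {5,9}:  v_{5} + v_{9} = v_{1} + v_{3} + v_{7}  ⟹  sig = [2:1,1,1]
  {2,8}:  v_{2} + v_{8} = v_{0} + 2·v_{9}  ⟹  sig = [2:1,2]
  {5,8}:  v_{5} + v_{8} = v_{0} + 2·v_{1} + 2·v_{3} + 2·v_{7}  ⟹  sig = [2:1,2,2,2]
  {6,8}:  v_{6} + v_{8} = 2·v_{9}  ⟹  sig = [2:2]
  {1,3,4,7}:  v_{1} + v_{3} + v_{4} + v_{7} = 0  ⟹  sig = [4:]
  {1,2,3,7}:  v_{1} + v_{2} + v_{3} + v_{7} = v_{9}  ⟹  sig = [4:1]
  {0,1,3,7,9}:  v_{0} + v_{1} + v_{3} + v_{7} + v_{9} = v_{8}  ⟹  sig = [5:1]

Hence PRS(X_Σ) =
[[2:], [2:1], [2:1], [2:1,1], [2:1,1,1], [2:1,2], [2:1,2,2,2], [2:2], [4:], [4:1], [5:1]]


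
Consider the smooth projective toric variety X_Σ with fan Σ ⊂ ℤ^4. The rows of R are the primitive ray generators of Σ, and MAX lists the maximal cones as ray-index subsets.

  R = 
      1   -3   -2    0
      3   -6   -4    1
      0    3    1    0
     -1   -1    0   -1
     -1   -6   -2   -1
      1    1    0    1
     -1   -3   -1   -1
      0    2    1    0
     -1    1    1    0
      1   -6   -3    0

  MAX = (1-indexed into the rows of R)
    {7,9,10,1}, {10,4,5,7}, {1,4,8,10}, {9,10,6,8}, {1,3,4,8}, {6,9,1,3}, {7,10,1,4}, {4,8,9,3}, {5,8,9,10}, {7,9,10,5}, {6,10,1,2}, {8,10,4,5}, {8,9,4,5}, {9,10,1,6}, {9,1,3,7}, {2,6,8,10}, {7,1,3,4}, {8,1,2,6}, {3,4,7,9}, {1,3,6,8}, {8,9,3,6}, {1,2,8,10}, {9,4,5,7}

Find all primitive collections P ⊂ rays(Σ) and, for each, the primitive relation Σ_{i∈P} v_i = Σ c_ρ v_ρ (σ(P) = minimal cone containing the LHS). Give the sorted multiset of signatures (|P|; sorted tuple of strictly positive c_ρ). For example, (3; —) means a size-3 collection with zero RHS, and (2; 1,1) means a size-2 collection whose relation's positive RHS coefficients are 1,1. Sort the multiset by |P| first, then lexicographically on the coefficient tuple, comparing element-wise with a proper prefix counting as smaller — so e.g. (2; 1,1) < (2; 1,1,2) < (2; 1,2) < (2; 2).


16 collections generate NE(X_Σ); each relation:

  • {4,6}:  v_{4} + v_{6} = 0  ⇒ sig = (2; —)
  • {3,5}:  v_{3} + v_{5} = v_{7}  ⇒ sig = (2; 1)
  • {3,10}:  v_{3} + v_{10} = v_{1}  ⇒ sig = (2; 1)
  • {7,8}:  v_{7} + v_{8} = v_{4}  ⇒ sig = (2; 1)
  • {1,5}:  v_{1} + v_{5} = v_{7} + v_{10}  ⇒ sig = (2; 1,1)
  • {2,7}:  v_{2} + v_{7} = v_{1} + v_{10}  ⇒ sig = (2; 1,1)
  • {2,9}:  v_{2} + v_{9} = v_{6} + v_{10}  ⇒ sig = (2; 1,1)
  • {5,6}:  v_{5} + v_{6} = v_{9} + v_{10}  ⇒ sig = (2; 1,1)
  • {6,7}:  v_{6} + v_{7} = v_{1} + v_{9}  ⇒ sig = (2; 1,1)
  • {2,4}:  v_{2} + v_{4} = v_{1} + v_{8} + v_{10}  ⇒ sig = (2; 1,1,1)
  • {2,3}:  v_{2} + v_{3} = 2·v_{1} + v_{6} + v_{8}  ⇒ sig = (2; 1,1,2)
  • {2,5}:  v_{2} + v_{5} = 2·v_{10}  ⇒ sig = (2; 2)
  • {1,8,9}:  v_{1} + v_{8} + v_{9} = 0  ⇒ sig = (3; —)
  • {1,4,9}:  v_{1} + v_{4} + v_{9} = v_{7}  ⇒ sig = (3; 1)
  • {4,9,10}:  v_{4} + v_{9} + v_{10} = v_{5}  ⇒ sig = (3; 1)
  • {1,6,8,10}:  v_{1} + v_{6} + v_{8} + v_{10} = v_{2}  ⇒ sig = (4; 1)

Hence PRS(X_Σ) =
{ (2; —),  (2; 1) ×3,  (2; 1,1) ×5,  (2; 1,1,1),  (2; 1,1,2),  (2; 2),  (3; —),  (3; 1) ×2,  (4; 1) }


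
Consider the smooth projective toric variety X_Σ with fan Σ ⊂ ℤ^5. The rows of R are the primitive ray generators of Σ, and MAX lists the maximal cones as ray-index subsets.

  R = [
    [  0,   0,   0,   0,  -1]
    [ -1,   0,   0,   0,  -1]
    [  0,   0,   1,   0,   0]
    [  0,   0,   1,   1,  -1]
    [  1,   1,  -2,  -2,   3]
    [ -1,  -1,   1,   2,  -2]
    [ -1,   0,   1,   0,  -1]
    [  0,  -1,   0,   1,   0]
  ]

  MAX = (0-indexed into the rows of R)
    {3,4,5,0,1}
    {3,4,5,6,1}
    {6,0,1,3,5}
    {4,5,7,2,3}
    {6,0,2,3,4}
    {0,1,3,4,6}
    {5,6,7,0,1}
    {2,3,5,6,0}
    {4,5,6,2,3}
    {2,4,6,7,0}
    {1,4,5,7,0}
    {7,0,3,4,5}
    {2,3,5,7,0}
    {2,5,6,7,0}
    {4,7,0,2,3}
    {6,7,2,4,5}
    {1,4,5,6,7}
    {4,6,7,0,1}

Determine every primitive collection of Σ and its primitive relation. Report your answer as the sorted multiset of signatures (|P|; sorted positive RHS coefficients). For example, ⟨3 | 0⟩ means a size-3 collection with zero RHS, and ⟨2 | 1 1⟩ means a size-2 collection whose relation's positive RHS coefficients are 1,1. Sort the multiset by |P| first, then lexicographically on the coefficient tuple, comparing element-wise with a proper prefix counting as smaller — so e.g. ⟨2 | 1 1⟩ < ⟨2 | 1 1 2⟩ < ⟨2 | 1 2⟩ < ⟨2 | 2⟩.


Σ has 5 primitive collections:

  P = {1,2}:  v_{1} + v_{2} = v_{6}  ⟹  sig = ⟨2 | 1⟩
  P = {1,3,7}:  v_{1} + v_{3} + v_{7} = v_{5}  ⟹  sig = ⟨3 | 1⟩
  P = {3,6,7}:  v_{3} + v_{6} + v_{7} = v_{2} + v_{5}  ⟹  sig = ⟨3 | 1 1⟩
  P = {0,2,4,5}:  v_{0} + v_{2} + v_{4} + v_{5} = 0  ⟹  sig = ⟨4 | 0⟩
  P = {0,4,5,6}:  v_{0} + v_{4} + v_{5} + v_{6} = v_{1}  ⟹  sig = ⟨4 | 1⟩

so the primitive-relation signature multiset is
    |P|=2: 1 collection, coeffs (1)
    |P|=3: 2 collections, coeffs (1), (1,1)
    |P|=4: 2 collections, coeffs (), (1)


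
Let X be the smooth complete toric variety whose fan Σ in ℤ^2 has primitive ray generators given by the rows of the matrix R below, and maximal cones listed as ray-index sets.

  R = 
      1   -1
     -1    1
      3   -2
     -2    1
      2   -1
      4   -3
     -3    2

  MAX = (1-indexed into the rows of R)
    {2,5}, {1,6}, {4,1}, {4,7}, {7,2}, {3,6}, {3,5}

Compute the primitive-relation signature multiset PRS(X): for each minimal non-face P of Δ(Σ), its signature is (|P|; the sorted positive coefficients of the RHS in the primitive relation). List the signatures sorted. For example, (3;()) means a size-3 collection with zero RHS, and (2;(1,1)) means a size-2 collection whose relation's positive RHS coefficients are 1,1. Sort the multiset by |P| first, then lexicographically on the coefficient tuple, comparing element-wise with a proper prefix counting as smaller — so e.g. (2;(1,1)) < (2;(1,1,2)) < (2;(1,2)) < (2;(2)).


Primitive collections (14):

  P = {1,2}:  v_{1} + v_{2} = 0  ⟹  sig = (2;())
  P = {3,7}:  v_{3} + v_{7} = 0  ⟹  sig = (2;())
  P = {4,5}:  v_{4} + v_{5} = 0  ⟹  sig = (2;())
  P = {1,3}:  v_{1} + v_{3} = v_{6}  ⟹  sig = (2;(1))
  P = {1,5}:  v_{1} + v_{5} = v_{3}  ⟹  sig = (2;(1))
  P = {1,7}:  v_{1} + v_{7} = v_{4}  ⟹  sig = (2;(1))
  P = {2,3}:  v_{2} + v_{3} = v_{5}  ⟹  sig = (2;(1))
  P = {2,4}:  v_{2} + v_{4} = v_{7}  ⟹  sig = (2;(1))
  P = {2,6}:  v_{2} + v_{6} = v_{3}  ⟹  sig = (2;(1))
  P = {3,4}:  v_{3} + v_{4} = v_{1}  ⟹  sig = (2;(1))
  P = {5,7}:  v_{5} + v_{7} = v_{2}  ⟹  sig = (2;(1))
  P = {6,7}:  v_{6} + v_{7} = v_{1}  ⟹  sig = (2;(1))
  P = {4,6}:  v_{4} + v_{6} = 2·v_{1}  ⟹  sig = (2;(2))
  P = {5,6}:  v_{5} + v_{6} = 2·v_{3}  ⟹  sig = (2;(2))

Hence PRS(X_Σ) =
    (2;())
    (2;())
    (2;())
    (2;(1))
    (2;(1))
    (2;(1))
    (2;(1))
    (2;(1))
    (2;(1))
    (2;(1))
    (2;(1))
    (2;(1))
    (2;(2))
    (2;(2))


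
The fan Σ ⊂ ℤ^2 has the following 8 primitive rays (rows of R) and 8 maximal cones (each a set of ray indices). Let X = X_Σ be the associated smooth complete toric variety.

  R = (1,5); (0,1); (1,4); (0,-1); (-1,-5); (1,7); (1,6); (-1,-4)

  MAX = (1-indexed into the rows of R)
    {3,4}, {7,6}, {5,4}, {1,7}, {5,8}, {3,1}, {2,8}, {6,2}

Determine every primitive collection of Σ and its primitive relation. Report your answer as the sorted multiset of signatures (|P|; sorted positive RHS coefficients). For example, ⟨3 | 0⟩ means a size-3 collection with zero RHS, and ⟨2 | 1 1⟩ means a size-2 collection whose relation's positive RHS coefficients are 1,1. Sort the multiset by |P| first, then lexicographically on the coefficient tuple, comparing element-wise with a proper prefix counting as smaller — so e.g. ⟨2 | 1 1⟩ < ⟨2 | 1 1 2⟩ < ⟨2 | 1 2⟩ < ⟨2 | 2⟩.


The 20 primitive collections of Σ (r=8, n=2):

  • {1,5}:  v_{1} + v_{5} = 0 ; sig = ⟨2 | 0⟩
  • {2,4}:  v_{2} + v_{4} = 0 ; sig = ⟨2 | 0⟩
  • {3,8}:  v_{3} + v_{8} = 0 ; sig = ⟨2 | 0⟩
  • {1,2}:  v_{1} + v_{2} = v_{7} ; sig = ⟨2 | 1⟩
  • {1,4}:  v_{1} + v_{4} = v_{3} ; sig = ⟨2 | 1⟩
  • {1,8}:  v_{1} + v_{8} = v_{2} ; sig = ⟨2 | 1⟩
  • {2,3}:  v_{2} + v_{3} = v_{1} ; sig = ⟨2 | 1⟩
  • {2,5}:  v_{2} + v_{5} = v_{8} ; sig = ⟨2 | 1⟩
  • {2,7}:  v_{2} + v_{7} = v_{6} ; sig = ⟨2 | 1⟩
  • {3,5}:  v_{3} + v_{5} = v_{4} ; sig = ⟨2 | 1⟩
  • {4,6}:  v_{4} + v_{6} = v_{7} ; sig = ⟨2 | 1⟩
  • {4,7}:  v_{4} + v_{7} = v_{1} ; sig = ⟨2 | 1⟩
  • {4,8}:  v_{4} + v_{8} = v_{5} ; sig = ⟨2 | 1⟩
  • {5,7}:  v_{5} + v_{7} = v_{2} ; sig = ⟨2 | 1⟩
  • {3,6}:  v_{3} + v_{6} = v_{1} + v_{7} ; sig = ⟨2 | 1 1⟩
  • {1,6}:  v_{1} + v_{6} = 2·v_{7} ; sig = ⟨2 | 2⟩
  • {3,7}:  v_{3} + v_{7} = 2·v_{1} ; sig = ⟨2 | 2⟩
  • {5,6}:  v_{5} + v_{6} = 2·v_{2} ; sig = ⟨2 | 2⟩
  • {7,8}:  v_{7} + v_{8} = 2·v_{2} ; sig = ⟨2 | 2⟩
  • {6,8}:  v_{6} + v_{8} = 3·v_{2} ; sig = ⟨2 | 3⟩

Hence PRS(X_Σ) =
    ⟨2 | 0⟩
    ⟨2 | 0⟩
    ⟨2 | 0⟩
    ⟨2 | 1⟩
    ⟨2 | 1⟩
    ⟨2 | 1⟩
    ⟨2 | 1⟩
    ⟨2 | 1⟩
    ⟨2 | 1⟩
    ⟨2 | 1⟩
    ⟨2 | 1⟩
    ⟨2 | 1⟩
    ⟨2 | 1⟩
    ⟨2 | 1⟩
    ⟨2 | 1 1⟩
    ⟨2 | 2⟩
    ⟨2 | 2⟩
    ⟨2 | 2⟩
    ⟨2 | 2⟩
    ⟨2 | 3⟩


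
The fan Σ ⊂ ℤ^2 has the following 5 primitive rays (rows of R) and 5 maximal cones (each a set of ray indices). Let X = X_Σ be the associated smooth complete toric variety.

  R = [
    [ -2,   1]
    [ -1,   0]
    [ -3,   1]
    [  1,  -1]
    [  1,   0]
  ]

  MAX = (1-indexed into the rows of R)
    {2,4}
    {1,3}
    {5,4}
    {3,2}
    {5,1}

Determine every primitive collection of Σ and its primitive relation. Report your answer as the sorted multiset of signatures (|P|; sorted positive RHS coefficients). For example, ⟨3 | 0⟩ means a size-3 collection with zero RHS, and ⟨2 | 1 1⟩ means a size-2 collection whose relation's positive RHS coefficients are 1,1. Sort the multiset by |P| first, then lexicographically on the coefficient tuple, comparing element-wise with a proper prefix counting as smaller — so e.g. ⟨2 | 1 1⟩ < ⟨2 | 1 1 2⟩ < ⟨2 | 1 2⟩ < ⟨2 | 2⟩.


Primitive collections (5):

  {2,5}:  v_{2} + v_{5} = 0  so sig = ⟨2 | 0⟩
  {1,2}:  v_{1} + v_{2} = v_{3}  so sig = ⟨2 | 1⟩
  {1,4}:  v_{1} + v_{4} = v_{2}  so sig = ⟨2 | 1⟩
  {3,5}:  v_{3} + v_{5} = v_{1}  so sig = ⟨2 | 1⟩
  {3,4}:  v_{3} + v_{4} = 2·v_{2}  so sig = ⟨2 | 2⟩

Hence PRS(X_Σ) =
{ ⟨2 | 0⟩,  ⟨2 | 1⟩ ×3,  ⟨2 | 2⟩ }


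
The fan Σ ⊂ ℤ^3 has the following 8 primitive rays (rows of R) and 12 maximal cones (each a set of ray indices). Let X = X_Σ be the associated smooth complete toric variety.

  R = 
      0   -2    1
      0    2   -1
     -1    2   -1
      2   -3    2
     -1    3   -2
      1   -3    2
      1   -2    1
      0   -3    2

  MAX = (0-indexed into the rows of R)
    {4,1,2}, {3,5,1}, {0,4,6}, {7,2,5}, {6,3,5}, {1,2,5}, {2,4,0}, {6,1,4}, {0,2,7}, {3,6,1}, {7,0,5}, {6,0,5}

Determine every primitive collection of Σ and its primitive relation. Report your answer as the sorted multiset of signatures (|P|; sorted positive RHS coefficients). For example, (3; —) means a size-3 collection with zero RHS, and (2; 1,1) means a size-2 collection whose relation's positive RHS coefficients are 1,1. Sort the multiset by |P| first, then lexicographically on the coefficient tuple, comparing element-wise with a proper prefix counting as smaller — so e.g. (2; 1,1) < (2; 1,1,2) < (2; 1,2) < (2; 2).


Primitive collections (12):

  • {0,1}:  v_{0} + v_{1} = 0  so sig = (2; —)
  • {2,6}:  v_{2} + v_{6} = 0  so sig = (2; —)
  • {4,5}:  v_{4} + v_{5} = 0  so sig = (2; —)
  • {0,3}:  v_{0} + v_{3} = v_{5} + v_{6}  so sig = (2; 1,1)
  • {1,7}:  v_{1} + v_{7} = v_{2} + v_{5}  so sig = (2; 1,1)
  • {2,3}:  v_{2} + v_{3} = v_{1} + v_{5}  so sig = (2; 1,1)
  • {3,4}:  v_{3} + v_{4} = v_{1} + v_{6}  so sig = (2; 1,1)
  • {4,7}:  v_{4} + v_{7} = v_{0} + v_{2}  so sig = (2; 1,1)
  • {6,7}:  v_{6} + v_{7} = v_{0} + v_{5}  so sig = (2; 1,1)
  • {3,7}:  v_{3} + v_{7} = 2·v_{5}  so sig = (2; 2)
  • {0,2,5}:  v_{0} + v_{2} + v_{5} = v_{7}  so sig = (3; 1)
  • {1,5,6}:  v_{1} + v_{5} + v_{6} = v_{3}  so sig = (3; 1)

Sorted signature multiset PRS(X):
    (2; —)
    (2; —)
    (2; —)
    (2; 1,1)
    (2; 1,1)
    (2; 1,1)
    (2; 1,1)
    (2; 1,1)
    (2; 1,1)
    (2; 2)
    (3; 1)
    (3; 1)
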